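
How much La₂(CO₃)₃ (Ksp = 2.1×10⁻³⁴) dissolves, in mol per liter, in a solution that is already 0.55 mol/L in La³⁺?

La₂(CO₃)₃(s) ⇌ 2 La³⁺(aq) + 3 CO₃²⁻(aq)
Let s be the solubility of La₂(CO₃)₃ here. The common ion gives [La³⁺] ≈ 0.55 mol/L, and [CO₃²⁻] = 3s.
Ksp = [La³⁺]^2[CO₃²⁻]^3 = (0.55)^2(3s)^3
(3s)^3 = 2.1×10⁻³⁴ / (0.55)^2 = 6.9×10⁻³⁴
s = 3.0×10⁻¹² mol/L

3.0×10⁻¹² M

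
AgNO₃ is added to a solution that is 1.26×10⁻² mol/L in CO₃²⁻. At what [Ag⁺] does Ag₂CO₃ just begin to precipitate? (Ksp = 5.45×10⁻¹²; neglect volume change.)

Each salt precipitates once Q = Ksp for that salt.
Ag₂CO₃(s) ⇌ 2 Ag⁺(aq) + CO₃²⁻(aq)
Ksp = [Ag⁺]^2[CO₃²⁻] = [Ag⁺]^2(1.26×10⁻²)
[Ag⁺]^2 = 5.45×10⁻¹² / (1.26×10⁻²) = 4.33×10⁻¹⁰
[Ag⁺] = 2.08×10⁻⁵ mol/L

2.08×10⁻⁵ M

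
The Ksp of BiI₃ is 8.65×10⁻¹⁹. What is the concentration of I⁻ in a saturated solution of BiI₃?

BiI₃(s) ⇌ Bi³⁺(aq) + 3 I⁻(aq)
If s mol/L of BiI₃ dissolves, [Bi³⁺] = s and [I⁻] = 3s.
Ksp = [Bi³⁺][I⁻]^3 = s · (3s)^3 = 27s^4 = 8.65×10⁻¹⁹
s = 1.34×10⁻⁵ mol/L
[I⁻] = 3s = 4.01×10⁻⁵ mol/L

4.01×10⁻⁵ M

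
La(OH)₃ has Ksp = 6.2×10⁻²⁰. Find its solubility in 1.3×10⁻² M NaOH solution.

2.8×10⁻¹⁴ M

La(OH)₃(s) ⇌ La³⁺(aq) + 3 OH⁻(aq)
Let s be the solubility of La(OH)₃ here. The common ion gives [OH⁻] ≈ 1.3×10⁻² M, and [La³⁺] = s.
Ksp = [La³⁺][OH⁻]^3 = s(1.3×10⁻²)^3
s = 6.2×10⁻²⁰ / (1.3×10⁻²)^3 = 2.8×10⁻¹⁴
s = 2.8×10⁻¹⁴ M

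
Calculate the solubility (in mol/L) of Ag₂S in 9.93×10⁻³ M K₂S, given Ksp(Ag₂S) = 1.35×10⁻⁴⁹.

Ag₂S(s) ⇌ 2 Ag⁺(aq) + S²⁻(aq)
Let s be the solubility of Ag₂S here. The common ion gives [S²⁻] ≈ 9.93×10⁻³ M, and [Ag⁺] = 2s.
Ksp = [Ag⁺]^2[S²⁻] = (2s)^2(9.93×10⁻³)
(2s)^2 = 1.35×10⁻⁴⁹ / (9.93×10⁻³) = 1.36×10⁻⁴⁷
s = 1.84×10⁻²⁴ M

1.84×10⁻²⁴ M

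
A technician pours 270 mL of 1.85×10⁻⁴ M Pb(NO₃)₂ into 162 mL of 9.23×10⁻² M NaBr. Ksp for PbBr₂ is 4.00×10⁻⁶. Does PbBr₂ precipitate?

Total volume after mixing = 270 + 162 = 432 mL.
[Pb²⁺] = (1.85×10⁻⁴)(270)/432 = 1.16×10⁻⁴ M
[Br⁻] = (9.23×10⁻²)(162)/432 = 3.46×10⁻² M
Q = [Pb²⁺][Br⁻]^2 = 1.39×10⁻⁷
Q = 1.39×10⁻⁷ < Ksp = 4.00×10⁻⁶, so the solution is unsaturated and no precipitate forms.

No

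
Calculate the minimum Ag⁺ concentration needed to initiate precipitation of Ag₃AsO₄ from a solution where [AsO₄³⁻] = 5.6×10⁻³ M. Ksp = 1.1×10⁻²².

Precipitation of each salt begins when its ion product equals Ksp.
Ag₃AsO₄(s) ⇌ 3 Ag⁺(aq) + AsO₄³⁻(aq)
Ksp = [Ag⁺]^3[AsO₄³⁻] = [Ag⁺]^3(5.6×10⁻³)
[Ag⁺]^3 = 1.1×10⁻²² / (5.6×10⁻³) = 2.0×10⁻²⁰
[Ag⁺] = 2.7×10⁻⁷ M

2.7×10⁻⁷ M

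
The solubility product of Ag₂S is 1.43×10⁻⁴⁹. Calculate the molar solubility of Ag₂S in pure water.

Ag₂S(s) ⇌ 2 Ag⁺(aq) + S²⁻(aq)
With molar solubility s: [Ag⁺] = 2s, [S²⁻] = s.
Ksp = [Ag⁺]^2[S²⁻] = (2s)^2 · s = 4s^3
4s^3 = 1.43×10⁻⁴⁹  ⇒  s^3 = 3.58×10⁻⁵⁰
Taking the 3rd root, s = 3.29×10⁻¹⁷ mol L⁻¹.

3.29×10⁻¹⁷ M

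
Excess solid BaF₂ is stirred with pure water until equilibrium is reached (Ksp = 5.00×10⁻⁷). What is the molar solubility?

5.00×10⁻³ M

BaF₂(s) ⇌ Ba²⁺(aq) + 2 F⁻(aq)
For each mole of BaF₂ that dissolves per liter, [Ba²⁺] = s and [F⁻] = 2s; let s denote this solubility.
Ksp = [Ba²⁺][F⁻]^2 = s · (2s)^2 = 4s^3
4s^3 = 5.00×10⁻⁷  ⇒  s^3 = 1.25×10⁻⁷
Taking the 3rd root, s = 5.00×10⁻³ mol/L.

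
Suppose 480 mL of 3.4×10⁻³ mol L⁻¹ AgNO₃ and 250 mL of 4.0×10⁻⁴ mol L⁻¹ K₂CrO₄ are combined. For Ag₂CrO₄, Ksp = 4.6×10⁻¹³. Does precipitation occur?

Yes

The combined volume is 730 mL.
[Ag⁺] = (3.4×10⁻³)(480)/730 = 2.2×10⁻³ mol L⁻¹
[CrO₄²⁻] = (4.0×10⁻⁴)(250)/730 = 1.4×10⁻⁴ mol L⁻¹
Q = [Ag⁺]^2[CrO₄²⁻] = 6.8×10⁻¹⁰
Q = 6.8×10⁻¹⁰ > Ksp = 4.6×10⁻¹³, so the solution is supersaturated and Ag₂CrO₄ precipitates.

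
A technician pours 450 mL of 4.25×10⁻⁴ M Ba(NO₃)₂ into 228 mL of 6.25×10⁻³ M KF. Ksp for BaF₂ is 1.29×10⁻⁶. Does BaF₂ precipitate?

No

The combined volume is 678 mL.
[Ba²⁺] = (4.25×10⁻⁴)(450)/678 = 2.82×10⁻⁴ M
[F⁻] = (6.25×10⁻³)(228)/678 = 2.10×10⁻³ M
Q = [Ba²⁺][F⁻]^2 = 1.25×10⁻⁹
Q < Ksp (1.25×10⁻⁹ vs 1.29×10⁻⁶); the solution remains unsaturated and no precipitate forms.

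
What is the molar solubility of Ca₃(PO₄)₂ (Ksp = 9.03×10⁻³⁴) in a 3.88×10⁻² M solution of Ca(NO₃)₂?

1.97×10⁻¹⁵ M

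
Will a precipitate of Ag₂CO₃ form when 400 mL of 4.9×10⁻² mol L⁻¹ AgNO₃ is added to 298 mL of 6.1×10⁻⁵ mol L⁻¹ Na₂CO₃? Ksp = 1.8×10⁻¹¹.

Yes

Total volume after mixing = 400 + 298 = 698 mL.
[Ag⁺] = (4.9×10⁻²)(400)/698 = 2.8×10⁻² mol L⁻¹
[CO₃²⁻] = (6.1×10⁻⁵)(298)/698 = 2.6×10⁻⁵ mol L⁻¹
Q = [Ag⁺]^2[CO₃²⁻] = 2.1×10⁻⁸
Because Q > Ksp (2.1×10⁻⁸ vs 1.8×10⁻¹¹), a precipitate of Ag₂CO₃ forms.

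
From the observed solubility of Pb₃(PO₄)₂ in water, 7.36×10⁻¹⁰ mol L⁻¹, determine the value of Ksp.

Ksp = 2.33×10⁻⁴⁴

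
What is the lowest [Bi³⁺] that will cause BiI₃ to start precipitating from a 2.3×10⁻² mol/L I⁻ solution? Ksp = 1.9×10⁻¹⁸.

1.6×10⁻¹³ M

The threshold for precipitation is Q = Ksp.
BiI₃(s) ⇌ Bi³⁺(aq) + 3 I⁻(aq)
Ksp = [Bi³⁺][I⁻]^3 = [Bi³⁺](2.3×10⁻²)^3
[Bi³⁺] = 1.9×10⁻¹⁸ / (2.3×10⁻²)^3 = 1.6×10⁻¹³
[Bi³⁺] = 1.6×10⁻¹³ mol/L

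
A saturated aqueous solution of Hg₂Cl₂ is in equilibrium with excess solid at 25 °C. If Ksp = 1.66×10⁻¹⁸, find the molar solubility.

7.46×10⁻⁷ M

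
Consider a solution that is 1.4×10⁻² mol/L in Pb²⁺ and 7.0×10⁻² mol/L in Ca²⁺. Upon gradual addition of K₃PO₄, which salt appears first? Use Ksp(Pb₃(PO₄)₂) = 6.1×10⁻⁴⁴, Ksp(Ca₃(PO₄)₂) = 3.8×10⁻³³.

Pb₃(PO₄)₂

Precipitation begins when Q = Ksp.
For Pb₃(PO₄)₂: [PO₄³⁻] = (Ksp/[Pb²⁺]^3)^(1/2) = 1.5×10⁻¹⁹ mol/L
For Ca₃(PO₄)₂: [PO₄³⁻] = (Ksp/[Ca²⁺]^3)^(1/2) = 3.3×10⁻¹⁵ mol/L
Pb₃(PO₄)₂ requires the lower [PO₄³⁻], so it precipitates first.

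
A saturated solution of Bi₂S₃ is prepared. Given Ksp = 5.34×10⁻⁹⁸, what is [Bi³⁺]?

2.75×10⁻²⁰ M

Bi₂S₃(s) ⇌ 2 Bi³⁺(aq) + 3 S²⁻(aq)
Call the molar solubility s, so that [Bi³⁺] = 2s and [S²⁻] = 3s.
Ksp = [Bi³⁺]^2[S²⁻]^3 = (2s)^2 · (3s)^3 = 108s^5 = 5.34×10⁻⁹⁸
s = 1.38×10⁻²⁰ mol/L
[Bi³⁺] = 2s = 2.75×10⁻²⁰ mol/L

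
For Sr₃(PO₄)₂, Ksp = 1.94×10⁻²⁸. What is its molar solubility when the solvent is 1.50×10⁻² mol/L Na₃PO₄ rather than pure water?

Sr₃(PO₄)₂(s) ⇌ 3 Sr²⁺(aq) + 2 PO₄³⁻(aq)
PO₄³⁻ is already present at 1.50×10⁻² mol/L. If s mol/L of Sr₃(PO₄)₂ dissolves, [Sr²⁺] = 3s while [PO₄³⁻] ≈ 1.50×10⁻² mol/L.
Ksp = [Sr²⁺]^3[PO₄³⁻]^2 = (3s)^3(1.50×10⁻²)^2
(3s)^3 = 1.94×10⁻²⁸ / (1.50×10⁻²)^2 = 8.62×10⁻²⁵
s = 3.17×10⁻⁹ mol/L

3.17×10⁻⁹ M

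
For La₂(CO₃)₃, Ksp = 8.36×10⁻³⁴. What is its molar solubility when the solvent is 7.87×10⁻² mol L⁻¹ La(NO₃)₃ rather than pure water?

1.71×10⁻¹¹ M

La₂(CO₃)₃(s) ⇌ 2 La³⁺(aq) + 3 CO₃²⁻(aq)
Let s be the solubility of La₂(CO₃)₃ here. The common ion gives [La³⁺] ≈ 7.87×10⁻² mol L⁻¹, and [CO₃²⁻] = 3s.
Ksp = [La³⁺]^2[CO₃²⁻]^3 = (7.87×10⁻²)^2(3s)^3
(3s)^3 = 8.36×10⁻³⁴ / (7.87×10⁻²)^2 = 1.35×10⁻³¹
s = 1.71×10⁻¹¹ mol L⁻¹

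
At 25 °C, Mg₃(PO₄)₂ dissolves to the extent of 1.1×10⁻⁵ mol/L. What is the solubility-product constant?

Mg₃(PO₄)₂(s) ⇌ 3 Mg²⁺(aq) + 2 PO₄³⁻(aq)
For each mole of Mg₃(PO₄)₂ that dissolves per liter, [Mg²⁺] = 3s and [PO₄³⁻] = 2s; let s denote this solubility.
Ksp = [Mg²⁺]^3[PO₄³⁻]^2 = (3s)^3 · (2s)^2 = 108s^5
Ksp = 108 × (1.1×10⁻⁵)^5 = 1.7×10⁻²³

Ksp = 1.7×10⁻²³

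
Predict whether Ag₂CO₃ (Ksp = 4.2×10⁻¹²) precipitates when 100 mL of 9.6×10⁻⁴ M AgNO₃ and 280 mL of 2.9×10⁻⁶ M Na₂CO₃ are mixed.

Total volume after mixing = 100 + 280 = 380 mL.
[Ag⁺] = (9.6×10⁻⁴)(100)/380 = 2.5×10⁻⁴ M
[CO₃²⁻] = (2.9×10⁻⁶)(280)/380 = 2.1×10⁻⁶ M
Q = [Ag⁺]^2[CO₃²⁻] = 1.4×10⁻¹³
Since Q (1.4×10⁻¹³) is less than Ksp (4.2×10⁻¹²), no Ag₂CO₃ precipitates.

No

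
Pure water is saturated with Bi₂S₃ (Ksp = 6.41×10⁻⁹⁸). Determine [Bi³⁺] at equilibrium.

Bi₂S₃(s) ⇌ 2 Bi³⁺(aq) + 3 S²⁻(aq)
Let s be the molar solubility. Then [Bi³⁺] = 2s and [S²⁻] = 3s.
Ksp = [Bi³⁺]^2[S²⁻]^3 = (2s)^2 · (3s)^3 = 108s^5 = 6.41×10⁻⁹⁸
s = 1.43×10⁻²⁰ mol/L
[Bi³⁺] = 2s = 2.86×10⁻²⁰ mol/L

2.86×10⁻²⁰ M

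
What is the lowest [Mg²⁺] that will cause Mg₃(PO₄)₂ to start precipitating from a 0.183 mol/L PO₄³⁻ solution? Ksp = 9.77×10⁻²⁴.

6.63×10⁻⁸ M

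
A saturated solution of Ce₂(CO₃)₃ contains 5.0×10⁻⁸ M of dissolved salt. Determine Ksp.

Ce₂(CO₃)₃(s) ⇌ 2 Ce³⁺(aq) + 3 CO₃²⁻(aq)
With molar solubility s: [Ce³⁺] = 2s, [CO₃²⁻] = 3s.
Ksp = [Ce³⁺]^2[CO₃²⁻]^3 = (2s)^2 · (3s)^3 = 108s^5
Ksp = 108 × (5.0×10⁻⁸)^5 = 3.4×10⁻³⁵

Ksp = 3.4×10⁻³⁵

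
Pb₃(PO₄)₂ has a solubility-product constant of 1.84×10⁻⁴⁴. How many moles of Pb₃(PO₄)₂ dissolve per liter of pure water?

7.02×10⁻¹⁰ M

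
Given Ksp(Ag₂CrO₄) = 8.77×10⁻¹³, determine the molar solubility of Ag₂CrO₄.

6.03×10⁻⁵ M

Ag₂CrO₄(s) ⇌ 2 Ag⁺(aq) + CrO₄²⁻(aq)
If s mol/L of Ag₂CrO₄ dissolves, [Ag⁺] = 2s and [CrO₄²⁻] = s.
Ksp = [Ag⁺]^2[CrO₄²⁻] = (2s)^2 · s = 4s^3
4s^3 = 8.77×10⁻¹³  ⇒  s^3 = 2.19×10⁻¹³
Taking the 3rd root, s = 6.03×10⁻⁵ mol L⁻¹.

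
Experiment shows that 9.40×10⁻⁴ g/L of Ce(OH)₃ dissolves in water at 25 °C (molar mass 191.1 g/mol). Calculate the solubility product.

Molar solubility s = (9.40×10⁻⁴ g/L) / (191.1 g/mol) = 4.9189×10⁻⁶ mol/L
Ce(OH)₃(s) ⇌ Ce³⁺(aq) + 3 OH⁻(aq)
With molar solubility s: [Ce³⁺] = s, [OH⁻] = 3s.
Ksp = [Ce³⁺][OH⁻]^3 = s · (3s)^3 = 27s^4
Ksp = 27 × (4.9189×10⁻⁶)^4 = 1.58×10⁻²⁰

Ksp = 1.58×10⁻²⁰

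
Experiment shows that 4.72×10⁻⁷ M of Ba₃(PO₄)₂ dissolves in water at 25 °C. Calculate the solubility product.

Ksp = 2.53×10⁻³⁰

Ba₃(PO₄)₂(s) ⇌ 3 Ba²⁺(aq) + 2 PO₄³⁻(aq)
For each mole of Ba₃(PO₄)₂ that dissolves per liter, [Ba²⁺] = 3s and [PO₄³⁻] = 2s; let s denote this solubility.
Ksp = [Ba²⁺]^3[PO₄³⁻]^2 = (3s)^3 · (2s)^2 = 108s^5
Ksp = 108 × (4.72×10⁻⁷)^5 = 2.53×10⁻³⁰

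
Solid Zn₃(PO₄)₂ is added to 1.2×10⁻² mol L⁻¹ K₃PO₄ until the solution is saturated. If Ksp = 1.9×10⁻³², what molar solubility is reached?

Zn₃(PO₄)₂(s) ⇌ 3 Zn²⁺(aq) + 2 PO₄³⁻(aq)
The solution already contains PO₄³⁻ at 1.2×10⁻² mol L⁻¹. Let s be the molar solubility of Zn₃(PO₄)₂.
[PO₄³⁻] ≈ 1.2×10⁻² mol L⁻¹ (common ion dominates); [Zn²⁺] = 3s.
Ksp = [Zn²⁺]^3[PO₄³⁻]^2 = (3s)^3(1.2×10⁻²)^2
(3s)^3 = 1.9×10⁻³² / (1.2×10⁻²)^2 = 1.3×10⁻²⁸
s = 1.7×10⁻¹⁰ mol L⁻¹

1.7×10⁻¹⁰ M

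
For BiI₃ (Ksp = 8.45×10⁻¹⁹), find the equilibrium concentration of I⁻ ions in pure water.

3.99×10⁻⁵ M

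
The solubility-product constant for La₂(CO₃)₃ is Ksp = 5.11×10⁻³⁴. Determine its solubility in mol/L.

La₂(CO₃)₃(s) ⇌ 2 La³⁺(aq) + 3 CO₃²⁻(aq)
With molar solubility s: [La³⁺] = 2s, [CO₃²⁻] = 3s.
Ksp = [La³⁺]^2[CO₃²⁻]^3 = (2s)^2 · (3s)^3 = 108s^5
108s^5 = 5.11×10⁻³⁴  ⇒  s^5 = 4.73×10⁻³⁶
s = (4.73×10⁻³⁶)^(1/5) = 8.61×10⁻⁸ mol L⁻¹

8.61×10⁻⁸ M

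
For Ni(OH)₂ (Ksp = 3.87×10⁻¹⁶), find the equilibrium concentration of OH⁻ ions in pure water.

9.18×10⁻⁶ M

Ni(OH)₂(s) ⇌ Ni²⁺(aq) + 2 OH⁻(aq)
If s mol/L of Ni(OH)₂ dissolves, [Ni²⁺] = s and [OH⁻] = 2s.
Ksp = [Ni²⁺][OH⁻]^2 = s · (2s)^2 = 4s^3 = 3.87×10⁻¹⁶
s = 4.59×10⁻⁶ M
[OH⁻] = 2s = 9.18×10⁻⁶ M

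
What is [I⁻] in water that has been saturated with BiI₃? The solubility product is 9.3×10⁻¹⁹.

4.1×10⁻⁵ M

BiI₃(s) ⇌ Bi³⁺(aq) + 3 I⁻(aq)
If s mol/L of BiI₃ dissolves, [Bi³⁺] = s and [I⁻] = 3s.
Ksp = [Bi³⁺][I⁻]^3 = s · (3s)^3 = 27s^4 = 9.3×10⁻¹⁹
s = 1.4×10⁻⁵ mol/L
[I⁻] = 3s = 4.1×10⁻⁵ mol/L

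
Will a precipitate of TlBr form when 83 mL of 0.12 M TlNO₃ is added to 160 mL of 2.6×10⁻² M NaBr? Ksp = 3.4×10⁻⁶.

Yes

The combined volume is 243 mL.
[Tl⁺] = (0.12)(83)/243 = 4.1×10⁻² M
[Br⁻] = (2.6×10⁻²)(160)/243 = 1.7×10⁻² M
Q = [Tl⁺][Br⁻] = 7.0×10⁻⁴
Q = 7.0×10⁻⁴ > Ksp = 3.4×10⁻⁶, so the solution is supersaturated and TlBr precipitates.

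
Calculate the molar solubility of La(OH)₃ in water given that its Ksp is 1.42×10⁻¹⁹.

8.52×10⁻⁶ M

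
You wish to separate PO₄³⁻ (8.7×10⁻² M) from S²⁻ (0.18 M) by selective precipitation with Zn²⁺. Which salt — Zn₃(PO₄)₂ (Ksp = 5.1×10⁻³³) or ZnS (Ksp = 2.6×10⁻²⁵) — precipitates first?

ZnS

Precipitation begins when Q = Ksp.
For Zn₃(PO₄)₂: [Zn²⁺] = (Ksp/[PO₄³⁻]^2)^(1/3) = 8.8×10⁻¹¹ M
For ZnS: [Zn²⁺] = (Ksp/[S²⁻]) = 1.4×10⁻²⁴ M
The smaller threshold [Zn²⁺] is reached first, so ZnS precipitates first.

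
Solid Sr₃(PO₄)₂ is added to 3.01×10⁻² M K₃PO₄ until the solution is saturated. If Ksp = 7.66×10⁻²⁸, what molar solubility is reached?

3.15×10⁻⁹ M

Sr₃(PO₄)₂(s) ⇌ 3 Sr²⁺(aq) + 2 PO₄³⁻(aq)
PO₄³⁻ is already present at 3.01×10⁻² M. If s mol/L of Sr₃(PO₄)₂ dissolves, [Sr²⁺] = 3s while [PO₄³⁻] ≈ 3.01×10⁻² M.
Ksp = [Sr²⁺]^3[PO₄³⁻]^2 = (3s)^3(3.01×10⁻²)^2
(3s)^3 = 7.66×10⁻²⁸ / (3.01×10⁻²)^2 = 8.45×10⁻²⁵
s = 3.15×10⁻⁹ M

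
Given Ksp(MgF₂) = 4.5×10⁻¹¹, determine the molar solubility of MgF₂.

2.2×10⁻⁴ M

MgF₂(s) ⇌ Mg²⁺(aq) + 2 F⁻(aq)
With molar solubility s: [Mg²⁺] = s, [F⁻] = 2s.
Ksp = [Mg²⁺][F⁻]^2 = s · (2s)^2 = 4s^3
4s^3 = 4.5×10⁻¹¹  ⇒  s^3 = 1.1×10⁻¹¹
Taking the 3rd root, s = 2.2×10⁻⁴ mol/L.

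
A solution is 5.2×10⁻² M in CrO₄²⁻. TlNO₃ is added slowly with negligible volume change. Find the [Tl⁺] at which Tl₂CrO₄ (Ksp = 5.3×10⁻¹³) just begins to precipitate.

3.2×10⁻⁶ M

The threshold for precipitation is Q = Ksp.
Tl₂CrO₄(s) ⇌ 2 Tl⁺(aq) + CrO₄²⁻(aq)
Ksp = [Tl⁺]^2[CrO₄²⁻] = [Tl⁺]^2(5.2×10⁻²)
[Tl⁺]^2 = 5.3×10⁻¹³ / (5.2×10⁻²) = 1.0×10⁻¹¹
[Tl⁺] = 3.2×10⁻⁶ M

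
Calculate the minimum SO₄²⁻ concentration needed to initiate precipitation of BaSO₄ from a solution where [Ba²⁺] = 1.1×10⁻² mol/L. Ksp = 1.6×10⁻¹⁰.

1.5×10⁻⁸ M

Each salt precipitates once Q = Ksp for that salt.
BaSO₄(s) ⇌ Ba²⁺(aq) + SO₄²⁻(aq)
Ksp = [Ba²⁺][SO₄²⁻] = [SO₄²⁻](1.1×10⁻²)
[SO₄²⁻] = 1.6×10⁻¹⁰ / (1.1×10⁻²) = 1.5×10⁻⁸
[SO₄²⁻] = 1.5×10⁻⁸ mol/L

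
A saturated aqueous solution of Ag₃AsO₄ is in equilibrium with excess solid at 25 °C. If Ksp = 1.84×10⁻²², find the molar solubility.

Ag₃AsO₄(s) ⇌ 3 Ag⁺(aq) + AsO₄³⁻(aq)
If s mol/L of Ag₃AsO₄ dissolves, [Ag⁺] = 3s and [AsO₄³⁻] = s.
Ksp = [Ag⁺]^3[AsO₄³⁻] = (3s)^3 · s = 27s^4
27s^4 = 1.84×10⁻²²  ⇒  s^4 = 6.81×10⁻²⁴
s = 1.62×10⁻⁶ M

1.62×10⁻⁶ M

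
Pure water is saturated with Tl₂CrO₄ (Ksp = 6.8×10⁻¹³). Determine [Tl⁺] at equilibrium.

Tl₂CrO₄(s) ⇌ 2 Tl⁺(aq) + CrO₄²⁻(aq)
If s mol/L of Tl₂CrO₄ dissolves, [Tl⁺] = 2s and [CrO₄²⁻] = s.
Ksp = [Tl⁺]^2[CrO₄²⁻] = (2s)^2 · s = 4s^3 = 6.8×10⁻¹³
s = 5.5×10⁻⁵ M
[Tl⁺] = 2s = 1.1×10⁻⁴ M

1.1×10⁻⁴ M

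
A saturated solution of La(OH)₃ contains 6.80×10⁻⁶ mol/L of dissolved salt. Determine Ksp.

Ksp = 5.77×10⁻²⁰

La(OH)₃(s) ⇌ La³⁺(aq) + 3 OH⁻(aq)
For each mole of La(OH)₃ that dissolves per liter, [La³⁺] = s and [OH⁻] = 3s; let s denote this solubility.
Ksp = [La³⁺][OH⁻]^3 = s · (3s)^3 = 27s^4
Ksp = 27 × (6.80×10⁻⁶)^4 = 5.77×10⁻²⁰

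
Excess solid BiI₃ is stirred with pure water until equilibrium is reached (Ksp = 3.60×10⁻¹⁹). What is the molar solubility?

BiI₃(s) ⇌ Bi³⁺(aq) + 3 I⁻(aq)
With molar solubility s: [Bi³⁺] = s, [I⁻] = 3s.
Ksp = [Bi³⁺][I⁻]^3 = s · (3s)^3 = 27s^4
27s^4 = 3.60×10⁻¹⁹  ⇒  s^4 = 1.33×10⁻²⁰
Taking the 4th root, s = 1.07×10⁻⁵ M.

1.07×10⁻⁵ M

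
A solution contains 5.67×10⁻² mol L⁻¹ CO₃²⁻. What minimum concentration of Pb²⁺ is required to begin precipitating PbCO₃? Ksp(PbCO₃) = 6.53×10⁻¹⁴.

Each salt precipitates once Q = Ksp for that salt.
PbCO₃(s) ⇌ Pb²⁺(aq) + CO₃²⁻(aq)
Ksp = [Pb²⁺][CO₃²⁻] = [Pb²⁺](5.67×10⁻²)
[Pb²⁺] = 6.53×10⁻¹⁴ / (5.67×10⁻²) = 1.15×10⁻¹²
[Pb²⁺] = 1.15×10⁻¹² mol L⁻¹

1.15×10⁻¹² M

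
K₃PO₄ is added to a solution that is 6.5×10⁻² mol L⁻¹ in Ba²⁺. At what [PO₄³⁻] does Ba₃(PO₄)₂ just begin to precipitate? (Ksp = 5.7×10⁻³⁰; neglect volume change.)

A salt starts to precipitate once the ion product Q reaches its Ksp.
Ba₃(PO₄)₂(s) ⇌ 3 Ba²⁺(aq) + 2 PO₄³⁻(aq)
Ksp = [Ba²⁺]^3[PO₄³⁻]^2 = [PO₄³⁻]^2(6.5×10⁻²)^3
[PO₄³⁻]^2 = 5.7×10⁻³⁰ / (6.5×10⁻²)^3 = 2.1×10⁻²⁶
[PO₄³⁻] = 1.4×10⁻¹³ mol L⁻¹

1.4×10⁻¹³ M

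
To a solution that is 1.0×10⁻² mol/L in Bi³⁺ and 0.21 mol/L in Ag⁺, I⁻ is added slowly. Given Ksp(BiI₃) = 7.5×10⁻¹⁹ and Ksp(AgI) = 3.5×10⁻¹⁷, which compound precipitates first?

AgI

Each salt precipitates once Q = Ksp for that salt.
For BiI₃: [I⁻] = (Ksp/[Bi³⁺])^(1/3) = 4.2×10⁻⁶ mol/L
For AgI: [I⁻] = (Ksp/[Ag⁺]) = 1.7×10⁻¹⁶ mol/L
The smaller threshold [I⁻] is reached first, so AgI precipitates first.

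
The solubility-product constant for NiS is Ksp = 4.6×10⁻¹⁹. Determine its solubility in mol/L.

6.8×10⁻¹⁰ M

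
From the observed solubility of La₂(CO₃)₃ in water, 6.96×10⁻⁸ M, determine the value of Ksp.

Ksp = 1.76×10⁻³⁴

La₂(CO₃)₃(s) ⇌ 2 La³⁺(aq) + 3 CO₃²⁻(aq)
If s mol/L of La₂(CO₃)₃ dissolves, [La³⁺] = 2s and [CO₃²⁻] = 3s.
Ksp = [La³⁺]^2[CO₃²⁻]^3 = (2s)^2 · (3s)^3 = 108s^5
Ksp = 108 × (6.96×10⁻⁸)^5 = 1.76×10⁻³⁴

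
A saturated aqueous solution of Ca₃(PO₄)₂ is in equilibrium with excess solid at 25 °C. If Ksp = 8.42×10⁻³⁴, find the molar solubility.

9.51×10⁻⁸ M

Ca₃(PO₄)₂(s) ⇌ 3 Ca²⁺(aq) + 2 PO₄³⁻(aq)
If s mol/L of Ca₃(PO₄)₂ dissolves, [Ca²⁺] = 3s and [PO₄³⁻] = 2s.
Ksp = [Ca²⁺]^3[PO₄³⁻]^2 = (3s)^3 · (2s)^2 = 108s^5
108s^5 = 8.42×10⁻³⁴  ⇒  s^5 = 7.80×10⁻³⁶
Taking the 5th root, s = 9.51×10⁻⁸ M.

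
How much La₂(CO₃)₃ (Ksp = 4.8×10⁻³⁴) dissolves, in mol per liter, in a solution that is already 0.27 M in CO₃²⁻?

La₂(CO₃)₃(s) ⇌ 2 La³⁺(aq) + 3 CO₃²⁻(aq)
Let s be the solubility of La₂(CO₃)₃ here. The common ion gives [CO₃²⁻] ≈ 0.27 M, and [La³⁺] = 2s.
Ksp = [La³⁺]^2[CO₃²⁻]^3 = (2s)^2(0.27)^3
(2s)^2 = 4.8×10⁻³⁴ / (0.27)^3 = 2.4×10⁻³²
s = 7.8×10⁻¹⁷ M

7.8×10⁻¹⁷ M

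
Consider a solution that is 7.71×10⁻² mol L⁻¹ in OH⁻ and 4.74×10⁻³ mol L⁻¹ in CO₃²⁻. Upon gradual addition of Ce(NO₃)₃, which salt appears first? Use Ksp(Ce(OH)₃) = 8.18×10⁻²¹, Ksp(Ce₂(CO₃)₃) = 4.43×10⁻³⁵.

Each salt precipitates once Q = Ksp for that salt.
For Ce(OH)₃: [Ce³⁺] = (Ksp/[OH⁻]^3) = 1.78×10⁻¹⁷ mol L⁻¹
For Ce₂(CO₃)₃: [Ce³⁺] = (Ksp/[CO₃²⁻]^3)^(1/2) = 2.04×10⁻¹⁴ mol L⁻¹
Ce(OH)₃ requires the lower [Ce³⁺], so it precipitates first.

Ce(OH)₃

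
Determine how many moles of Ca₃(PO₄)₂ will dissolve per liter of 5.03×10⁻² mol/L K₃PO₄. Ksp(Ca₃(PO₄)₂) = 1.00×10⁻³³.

Ca₃(PO₄)₂(s) ⇌ 3 Ca²⁺(aq) + 2 PO₄³⁻(aq)
PO₄³⁻ is already present at 5.03×10⁻² mol/L. If s mol/L of Ca₃(PO₄)₂ dissolves, [Ca²⁺] = 3s while [PO₄³⁻] ≈ 5.03×10⁻² mol/L.
Ksp = [Ca²⁺]^3[PO₄³⁻]^2 = (3s)^3(5.03×10⁻²)^2
(3s)^3 = 1.00×10⁻³³ / (5.03×10⁻²)^2 = 3.95×10⁻³¹
s = 2.45×10⁻¹¹ mol/L

2.45×10⁻¹¹ M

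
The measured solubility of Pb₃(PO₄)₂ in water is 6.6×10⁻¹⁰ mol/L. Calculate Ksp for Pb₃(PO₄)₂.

Pb₃(PO₄)₂(s) ⇌ 3 Pb²⁺(aq) + 2 PO₄³⁻(aq)
Let s be the molar solubility. Then [Pb²⁺] = 3s and [PO₄³⁻] = 2s.
Ksp = [Pb²⁺]^3[PO₄³⁻]^2 = (3s)^3 · (2s)^2 = 108s^5
Ksp = 108 × (6.6×10⁻¹⁰)^5 = 1.4×10⁻⁴⁴

Ksp = 1.4×10⁻⁴⁴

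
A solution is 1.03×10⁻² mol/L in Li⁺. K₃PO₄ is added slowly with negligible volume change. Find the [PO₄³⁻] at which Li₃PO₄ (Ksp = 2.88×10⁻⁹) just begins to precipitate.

2.64×10⁻³ M

A salt starts to precipitate once the ion product Q reaches its Ksp.
Li₃PO₄(s) ⇌ 3 Li⁺(aq) + PO₄³⁻(aq)
Ksp = [Li⁺]^3[PO₄³⁻] = [PO₄³⁻](1.03×10⁻²)^3
[PO₄³⁻] = 2.88×10⁻⁹ / (1.03×10⁻²)^3 = 2.64×10⁻³
[PO₄³⁻] = 2.64×10⁻³ mol/L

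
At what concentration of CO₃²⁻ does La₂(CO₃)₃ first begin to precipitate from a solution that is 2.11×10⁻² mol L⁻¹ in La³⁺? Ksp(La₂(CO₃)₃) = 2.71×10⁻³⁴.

8.47×10⁻¹¹ M

A salt starts to precipitate once the ion product Q reaches its Ksp.
La₂(CO₃)₃(s) ⇌ 2 La³⁺(aq) + 3 CO₃²⁻(aq)
Ksp = [La³⁺]^2[CO₃²⁻]^3 = [CO₃²⁻]^3(2.11×10⁻²)^2
[CO₃²⁻]^3 = 2.71×10⁻³⁴ / (2.11×10⁻²)^2 = 6.09×10⁻³¹
[CO₃²⁻] = 8.47×10⁻¹¹ mol L⁻¹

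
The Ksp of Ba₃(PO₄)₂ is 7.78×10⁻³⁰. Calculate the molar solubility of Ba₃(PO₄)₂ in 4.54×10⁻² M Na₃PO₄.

5.19×10⁻¹⁰ M

Ba₃(PO₄)₂(s) ⇌ 3 Ba²⁺(aq) + 2 PO₄³⁻(aq)
The solution already contains PO₄³⁻ at 4.54×10⁻² M. Let s be the molar solubility of Ba₃(PO₄)₂.
[PO₄³⁻] ≈ 4.54×10⁻² M (common ion dominates); [Ba²⁺] = 3s.
Ksp = [Ba²⁺]^3[PO₄³⁻]^2 = (3s)^3(4.54×10⁻²)^2
(3s)^3 = 7.78×10⁻³⁰ / (4.54×10⁻²)^2 = 3.77×10⁻²⁷
s = 5.19×10⁻¹⁰ M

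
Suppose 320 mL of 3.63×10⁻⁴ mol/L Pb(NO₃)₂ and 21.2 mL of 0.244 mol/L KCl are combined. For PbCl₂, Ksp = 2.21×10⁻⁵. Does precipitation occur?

No

The combined volume is 341.2 mL.
[Pb²⁺] = (3.63×10⁻⁴)(320)/341.2 = 3.40×10⁻⁴ mol/L
[Cl⁻] = (0.244)(21.2)/341.2 = 1.52×10⁻² mol/L
Q = [Pb²⁺][Cl⁻]^2 = 7.82×10⁻⁸
Q = 7.82×10⁻⁸ < Ksp = 2.21×10⁻⁵, so the solution is unsaturated and no precipitate forms.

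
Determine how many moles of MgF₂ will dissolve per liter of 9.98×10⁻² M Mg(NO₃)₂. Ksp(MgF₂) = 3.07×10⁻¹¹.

8.77×10⁻⁶ M

MgF₂(s) ⇌ Mg²⁺(aq) + 2 F⁻(aq)
With Mg²⁺ already at 9.98×10⁻² M and s small, take [Mg²⁺] ≈ 9.98×10⁻² M and [F⁻] = 2s.
Ksp = [Mg²⁺][F⁻]^2 = (9.98×10⁻²)(2s)^2
(2s)^2 = 3.07×10⁻¹¹ / (9.98×10⁻²) = 3.08×10⁻¹⁰
s = 8.77×10⁻⁶ M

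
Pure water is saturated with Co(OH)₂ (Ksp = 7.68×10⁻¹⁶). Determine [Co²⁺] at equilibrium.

5.77×10⁻⁶ M

Co(OH)₂(s) ⇌ Co²⁺(aq) + 2 OH⁻(aq)
Let s be the molar solubility. Then [Co²⁺] = s and [OH⁻] = 2s.
Ksp = [Co²⁺][OH⁻]^2 = s · (2s)^2 = 4s^3 = 7.68×10⁻¹⁶
s = 5.77×10⁻⁶ mol/L
[Co²⁺] = s = 5.77×10⁻⁶ mol/L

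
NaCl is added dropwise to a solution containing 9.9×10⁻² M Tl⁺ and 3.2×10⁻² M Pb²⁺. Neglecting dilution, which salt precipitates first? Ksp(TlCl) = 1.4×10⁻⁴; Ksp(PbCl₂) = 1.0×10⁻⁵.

The threshold for precipitation is Q = Ksp.
For TlCl: [Cl⁻] = (Ksp/[Tl⁺]) = 1.4×10⁻³ M
For PbCl₂: [Cl⁻] = (Ksp/[Pb²⁺])^(1/2) = 1.8×10⁻² M
Since TlCl needs less Cl⁻ to reach saturation, it precipitates first.

TlCl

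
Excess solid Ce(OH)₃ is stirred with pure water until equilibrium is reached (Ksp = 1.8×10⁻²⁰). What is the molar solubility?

Ce(OH)₃(s) ⇌ Ce³⁺(aq) + 3 OH⁻(aq)
Call the molar solubility s, so that [Ce³⁺] = s and [OH⁻] = 3s.
Ksp = [Ce³⁺][OH⁻]^3 = s · (3s)^3 = 27s^4
27s^4 = 1.8×10⁻²⁰  ⇒  s^4 = 6.7×10⁻²²
s = (6.7×10⁻²²)^(1/4) = 5.1×10⁻⁶ mol L⁻¹

5.1×10⁻⁶ M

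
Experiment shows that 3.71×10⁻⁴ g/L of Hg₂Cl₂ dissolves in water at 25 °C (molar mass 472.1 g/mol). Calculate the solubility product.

Ksp = 1.94×10⁻¹⁸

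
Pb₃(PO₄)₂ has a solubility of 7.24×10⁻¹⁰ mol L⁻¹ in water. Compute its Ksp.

Ksp = 2.15×10⁻⁴⁴

Pb₃(PO₄)₂(s) ⇌ 3 Pb²⁺(aq) + 2 PO₄³⁻(aq)
If s mol/L of Pb₃(PO₄)₂ dissolves, [Pb²⁺] = 3s and [PO₄³⁻] = 2s.
Ksp = [Pb²⁺]^3[PO₄³⁻]^2 = (3s)^3 · (2s)^2 = 108s^5
Ksp = 108 × (7.24×10⁻¹⁰)^5 = 2.15×10⁻⁴⁴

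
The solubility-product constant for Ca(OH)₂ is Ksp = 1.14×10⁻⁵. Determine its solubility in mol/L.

1.42×10⁻² M

Ca(OH)₂(s) ⇌ Ca²⁺(aq) + 2 OH⁻(aq)
Call the molar solubility s, so that [Ca²⁺] = s and [OH⁻] = 2s.
Ksp = [Ca²⁺][OH⁻]^2 = s · (2s)^2 = 4s^3
4s^3 = 1.14×10⁻⁵  ⇒  s^3 = 2.85×10⁻⁶
Taking the 3rd root, s = 1.42×10⁻² mol L⁻¹.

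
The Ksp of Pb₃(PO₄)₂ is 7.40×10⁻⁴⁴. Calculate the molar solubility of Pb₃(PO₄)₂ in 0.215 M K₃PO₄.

Pb₃(PO₄)₂(s) ⇌ 3 Pb²⁺(aq) + 2 PO₄³⁻(aq)
The solution already contains PO₄³⁻ at 0.215 M. Let s be the molar solubility of Pb₃(PO₄)₂.
[PO₄³⁻] ≈ 0.215 M (common ion dominates); [Pb²⁺] = 3s.
Ksp = [Pb²⁺]^3[PO₄³⁻]^2 = (3s)^3(0.215)^2
(3s)^3 = 7.40×10⁻⁴⁴ / (0.215)^2 = 1.60×10⁻⁴²
s = 3.90×10⁻¹⁵ M

3.90×10⁻¹⁵ M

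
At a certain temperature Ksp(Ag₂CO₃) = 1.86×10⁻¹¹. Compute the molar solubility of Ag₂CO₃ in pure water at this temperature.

Ag₂CO₃(s) ⇌ 2 Ag⁺(aq) + CO₃²⁻(aq)
For each mole of Ag₂CO₃ that dissolves per liter, [Ag⁺] = 2s and [CO₃²⁻] = s; let s denote this solubility.
Ksp = [Ag⁺]^2[CO₃²⁻] = (2s)^2 · s = 4s^3
4s^3 = 1.86×10⁻¹¹  ⇒  s^3 = 4.65×10⁻¹²
s = 1.67×10⁻⁴ mol L⁻¹

1.67×10⁻⁴ M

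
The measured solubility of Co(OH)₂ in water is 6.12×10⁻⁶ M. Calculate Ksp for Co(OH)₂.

Co(OH)₂(s) ⇌ Co²⁺(aq) + 2 OH⁻(aq)
Call the molar solubility s, so that [Co²⁺] = s and [OH⁻] = 2s.
Ksp = [Co²⁺][OH⁻]^2 = s · (2s)^2 = 4s^3
Ksp = 4 × (6.12×10⁻⁶)^3 = 9.17×10⁻¹⁶

Ksp = 9.17×10⁻¹⁶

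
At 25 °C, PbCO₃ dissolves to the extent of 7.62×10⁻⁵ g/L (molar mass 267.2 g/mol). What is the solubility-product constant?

Ksp = 8.13×10⁻¹⁴

Convert to molarity: s = 7.62×10⁻⁵ / 267.2 = 2.8518×10⁻⁷ mol/L
PbCO₃(s) ⇌ Pb²⁺(aq) + CO₃²⁻(aq)
For each mole of PbCO₃ that dissolves per liter, [Pb²⁺] = s and [CO₃²⁻] = s; let s denote this solubility.
Ksp = [Pb²⁺][CO₃²⁻] = s · s = s^2
Ksp = (2.8518×10⁻⁷)^2 = 8.13×10⁻¹⁴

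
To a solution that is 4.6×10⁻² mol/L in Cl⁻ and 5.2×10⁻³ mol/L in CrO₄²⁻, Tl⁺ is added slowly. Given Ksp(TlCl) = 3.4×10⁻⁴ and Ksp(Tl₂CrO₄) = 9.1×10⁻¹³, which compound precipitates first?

Tl₂CrO₄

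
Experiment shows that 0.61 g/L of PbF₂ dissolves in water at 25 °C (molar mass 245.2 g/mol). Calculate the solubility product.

Ksp = 6.2×10⁻⁸

Molar solubility s = (0.61 g/L) / (245.2 g/mol) = 2.488×10⁻³ mol/L
PbF₂(s) ⇌ Pb²⁺(aq) + 2 F⁻(aq)
Call the molar solubility s, so that [Pb²⁺] = s and [F⁻] = 2s.
Ksp = [Pb²⁺][F⁻]^2 = s · (2s)^2 = 4s^3
Ksp = 4 × (2.488×10⁻³)^3 = 6.2×10⁻⁸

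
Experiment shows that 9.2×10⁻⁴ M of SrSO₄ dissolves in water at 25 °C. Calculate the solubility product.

SrSO₄(s) ⇌ Sr²⁺(aq) + SO₄²⁻(aq)
With molar solubility s: [Sr²⁺] = s, [SO₄²⁻] = s.
Ksp = [Sr²⁺][SO₄²⁻] = s · s = s^2
Ksp = (9.2×10⁻⁴)^2 = 8.5×10⁻⁷

Ksp = 8.5×10⁻⁷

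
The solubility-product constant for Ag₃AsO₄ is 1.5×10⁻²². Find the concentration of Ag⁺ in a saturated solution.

4.6×10⁻⁶ M

Ag₃AsO₄(s) ⇌ 3 Ag⁺(aq) + AsO₄³⁻(aq)
For each mole of Ag₃AsO₄ that dissolves per liter, [Ag⁺] = 3s and [AsO₄³⁻] = s; let s denote this solubility.
Ksp = [Ag⁺]^3[AsO₄³⁻] = (3s)^3 · s = 27s^4 = 1.5×10⁻²²
s = 1.5×10⁻⁶ M
[Ag⁺] = 3s = 4.6×10⁻⁶ M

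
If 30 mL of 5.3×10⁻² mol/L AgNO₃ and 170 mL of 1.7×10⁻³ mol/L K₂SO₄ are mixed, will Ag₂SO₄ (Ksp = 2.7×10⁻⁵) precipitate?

After mixing, V = 30 mL + 170 mL = 200 mL.
[Ag⁺] = (5.3×10⁻²)(30)/200 = 8.0×10⁻³ mol/L
[SO₄²⁻] = (1.7×10⁻³)(170)/200 = 1.4×10⁻³ mol/L
Q = [Ag⁺]^2[SO₄²⁻] = 9.1×10⁻⁸
Q = 9.1×10⁻⁸ < Ksp = 2.7×10⁻⁵, so the solution is unsaturated and no precipitate forms.

No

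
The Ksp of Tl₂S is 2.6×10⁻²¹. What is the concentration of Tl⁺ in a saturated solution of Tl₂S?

1.7×10⁻⁷ M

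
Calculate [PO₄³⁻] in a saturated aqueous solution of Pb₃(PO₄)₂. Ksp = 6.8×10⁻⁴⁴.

1.8×10⁻⁹ M

Pb₃(PO₄)₂(s) ⇌ 3 Pb²⁺(aq) + 2 PO₄³⁻(aq)
For each mole of Pb₃(PO₄)₂ that dissolves per liter, [Pb²⁺] = 3s and [PO₄³⁻] = 2s; let s denote this solubility.
Ksp = [Pb²⁺]^3[PO₄³⁻]^2 = (3s)^3 · (2s)^2 = 108s^5 = 6.8×10⁻⁴⁴
s = 9.1×10⁻¹⁰ M
[PO₄³⁻] = 2s = 1.8×10⁻⁹ M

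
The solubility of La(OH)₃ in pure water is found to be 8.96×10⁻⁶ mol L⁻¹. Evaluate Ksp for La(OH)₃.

Ksp = 1.74×10⁻¹⁹

La(OH)₃(s) ⇌ La³⁺(aq) + 3 OH⁻(aq)
With molar solubility s: [La³⁺] = s, [OH⁻] = 3s.
Ksp = [La³⁺][OH⁻]^3 = s · (3s)^3 = 27s^4
Ksp = 27 × (8.96×10⁻⁶)^4 = 1.74×10⁻¹⁹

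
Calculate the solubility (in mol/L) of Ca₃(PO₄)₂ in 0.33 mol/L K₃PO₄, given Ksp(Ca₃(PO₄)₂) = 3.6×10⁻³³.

1.1×10⁻¹¹ M

Ca₃(PO₄)₂(s) ⇌ 3 Ca²⁺(aq) + 2 PO₄³⁻(aq)
With PO₄³⁻ already at 0.33 mol/L and s small, take [PO₄³⁻] ≈ 0.33 mol/L and [Ca²⁺] = 3s.
Ksp = [Ca²⁺]^3[PO₄³⁻]^2 = (3s)^3(0.33)^2
(3s)^3 = 3.6×10⁻³³ / (0.33)^2 = 3.3×10⁻³²
s = 1.1×10⁻¹¹ mol/L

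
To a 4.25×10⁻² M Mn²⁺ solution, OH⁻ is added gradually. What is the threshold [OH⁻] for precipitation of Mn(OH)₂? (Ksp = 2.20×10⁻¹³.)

2.28×10⁻⁶ M

Precipitation of each salt begins when its ion product equals Ksp.
Mn(OH)₂(s) ⇌ Mn²⁺(aq) + 2 OH⁻(aq)
Ksp = [Mn²⁺][OH⁻]^2 = [OH⁻]^2(4.25×10⁻²)
[OH⁻]^2 = 2.20×10⁻¹³ / (4.25×10⁻²) = 5.18×10⁻¹²
[OH⁻] = 2.28×10⁻⁶ M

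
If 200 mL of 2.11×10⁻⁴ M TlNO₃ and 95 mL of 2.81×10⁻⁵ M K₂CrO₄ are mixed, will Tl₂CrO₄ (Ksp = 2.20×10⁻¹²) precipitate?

No

Total volume after mixing = 200 + 95 = 295 mL.
[Tl⁺] = (2.11×10⁻⁴)(200)/295 = 1.43×10⁻⁴ M
[CrO₄²⁻] = (2.81×10⁻⁵)(95)/295 = 9.05×10⁻⁶ M
Q = [Tl⁺]^2[CrO₄²⁻] = 1.85×10⁻¹³
Q = 1.85×10⁻¹³ < Ksp = 2.20×10⁻¹², so the solution is unsaturated and no precipitate forms.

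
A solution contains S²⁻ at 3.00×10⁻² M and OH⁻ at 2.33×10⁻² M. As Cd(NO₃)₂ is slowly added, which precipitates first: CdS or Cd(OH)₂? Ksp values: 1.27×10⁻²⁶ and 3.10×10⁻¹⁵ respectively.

CdS

The threshold for precipitation is Q = Ksp.
For CdS: [Cd²⁺] = (Ksp/[S²⁻]) = 4.23×10⁻²⁵ M
For Cd(OH)₂: [Cd²⁺] = (Ksp/[OH⁻]^2) = 5.71×10⁻¹² M
The smaller threshold [Cd²⁺] is reached first, so CdS precipitates first.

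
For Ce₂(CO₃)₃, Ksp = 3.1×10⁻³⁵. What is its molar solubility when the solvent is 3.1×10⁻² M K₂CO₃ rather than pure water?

5.1×10⁻¹⁶ M

Ce₂(CO₃)₃(s) ⇌ 2 Ce³⁺(aq) + 3 CO₃²⁻(aq)
With CO₃²⁻ already at 3.1×10⁻² M and s small, take [CO₃²⁻] ≈ 3.1×10⁻² M and [Ce³⁺] = 2s.
Ksp = [Ce³⁺]^2[CO₃²⁻]^3 = (2s)^2(3.1×10⁻²)^3
(2s)^2 = 3.1×10⁻³⁵ / (3.1×10⁻²)^3 = 1.0×10⁻³⁰
s = 5.1×10⁻¹⁶ M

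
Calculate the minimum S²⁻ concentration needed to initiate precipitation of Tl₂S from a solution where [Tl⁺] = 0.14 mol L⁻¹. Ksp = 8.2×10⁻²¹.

Precipitation begins when Q = Ksp.
Tl₂S(s) ⇌ 2 Tl⁺(aq) + S²⁻(aq)
Ksp = [Tl⁺]^2[S²⁻] = [S²⁻](0.14)^2
[S²⁻] = 8.2×10⁻²¹ / (0.14)^2 = 4.2×10⁻¹⁹
[S²⁻] = 4.2×10⁻¹⁹ mol L⁻¹

4.2×10⁻¹⁹ M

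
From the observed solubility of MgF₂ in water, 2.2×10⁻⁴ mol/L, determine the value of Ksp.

MgF₂(s) ⇌ Mg²⁺(aq) + 2 F⁻(aq)
Let s be the molar solubility. Then [Mg²⁺] = s and [F⁻] = 2s.
Ksp = [Mg²⁺][F⁻]^2 = s · (2s)^2 = 4s^3
Ksp = 4 × (2.2×10⁻⁴)^3 = 4.3×10⁻¹¹

Ksp = 4.3×10⁻¹¹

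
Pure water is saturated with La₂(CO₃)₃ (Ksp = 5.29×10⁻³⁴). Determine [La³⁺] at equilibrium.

La₂(CO₃)₃(s) ⇌ 2 La³⁺(aq) + 3 CO₃²⁻(aq)
For each mole of La₂(CO₃)₃ that dissolves per liter, [La³⁺] = 2s and [CO₃²⁻] = 3s; let s denote this solubility.
Ksp = [La³⁺]^2[CO₃²⁻]^3 = (2s)^2 · (3s)^3 = 108s^5 = 5.29×10⁻³⁴
s = 8.67×10⁻⁸ mol L⁻¹
[La³⁺] = 2s = 1.73×10⁻⁷ mol L⁻¹

1.73×10⁻⁷ M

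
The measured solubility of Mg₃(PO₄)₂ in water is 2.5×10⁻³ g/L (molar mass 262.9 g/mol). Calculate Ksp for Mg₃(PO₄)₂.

s = (2.5×10⁻³ g L⁻¹)/(262.9 g mol⁻¹) = 9.509×10⁻⁶ M
Mg₃(PO₄)₂(s) ⇌ 3 Mg²⁺(aq) + 2 PO₄³⁻(aq)
For each mole of Mg₃(PO₄)₂ that dissolves per liter, [Mg²⁺] = 3s and [PO₄³⁻] = 2s; let s denote this solubility.
Ksp = [Mg²⁺]^3[PO₄³⁻]^2 = (3s)^3 · (2s)^2 = 108s^5
Ksp = 108 × (9.509×10⁻⁶)^5 = 8.4×10⁻²⁴

Ksp = 8.4×10⁻²⁴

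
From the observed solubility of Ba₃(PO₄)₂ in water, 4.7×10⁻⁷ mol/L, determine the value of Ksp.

Ksp = 2.5×10⁻³⁰

Ba₃(PO₄)₂(s) ⇌ 3 Ba²⁺(aq) + 2 PO₄³⁻(aq)
Let s be the molar solubility. Then [Ba²⁺] = 3s and [PO₄³⁻] = 2s.
Ksp = [Ba²⁺]^3[PO₄³⁻]^2 = (3s)^3 · (2s)^2 = 108s^5
Ksp = 108 × (4.7×10⁻⁷)^5 = 2.5×10⁻³⁰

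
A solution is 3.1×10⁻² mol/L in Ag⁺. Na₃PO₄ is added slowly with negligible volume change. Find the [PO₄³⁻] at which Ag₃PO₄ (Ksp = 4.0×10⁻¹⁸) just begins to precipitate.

Each salt precipitates once Q = Ksp for that salt.
Ag₃PO₄(s) ⇌ 3 Ag⁺(aq) + PO₄³⁻(aq)
Ksp = [Ag⁺]^3[PO₄³⁻] = [PO₄³⁻](3.1×10⁻²)^3
[PO₄³⁻] = 4.0×10⁻¹⁸ / (3.1×10⁻²)^3 = 1.3×10⁻¹³
[PO₄³⁻] = 1.3×10⁻¹³ mol/L

1.3×10⁻¹³ M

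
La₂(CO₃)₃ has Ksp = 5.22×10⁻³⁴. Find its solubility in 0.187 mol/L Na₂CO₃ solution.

1.41×10⁻¹⁶ M

La₂(CO₃)₃(s) ⇌ 2 La³⁺(aq) + 3 CO₃²⁻(aq)
CO₃²⁻ is already present at 0.187 mol/L. If s mol/L of La₂(CO₃)₃ dissolves, [La³⁺] = 2s while [CO₃²⁻] ≈ 0.187 mol/L.
Ksp = [La³⁺]^2[CO₃²⁻]^3 = (2s)^2(0.187)^3
(2s)^2 = 5.22×10⁻³⁴ / (0.187)^3 = 7.98×10⁻³²
s = 1.41×10⁻¹⁶ mol/L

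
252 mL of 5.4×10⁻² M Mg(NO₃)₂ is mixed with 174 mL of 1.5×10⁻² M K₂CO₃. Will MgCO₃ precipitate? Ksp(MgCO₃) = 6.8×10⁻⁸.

Yes

The combined volume is 426 mL.
[Mg²⁺] = (5.4×10⁻²)(252)/426 = 3.2×10⁻² M
[CO₃²⁻] = (1.5×10⁻²)(174)/426 = 6.1×10⁻³ M
Q = [Mg²⁺][CO₃²⁻] = 2.0×10⁻⁴
Q = 2.0×10⁻⁴ > Ksp = 6.8×10⁻⁸, so the solution is supersaturated and MgCO₃ precipitates.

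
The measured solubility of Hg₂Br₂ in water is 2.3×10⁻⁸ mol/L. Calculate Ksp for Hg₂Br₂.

Ksp = 4.9×10⁻²³

Hg₂Br₂(s) ⇌ Hg₂²⁺(aq) + 2 Br⁻(aq)
For each mole of Hg₂Br₂ that dissolves per liter, [Hg₂²⁺] = s and [Br⁻] = 2s; let s denote this solubility.
Ksp = [Hg₂²⁺][Br⁻]^2 = s · (2s)^2 = 4s^3
Ksp = 4 × (2.3×10⁻⁸)^3 = 4.9×10⁻²³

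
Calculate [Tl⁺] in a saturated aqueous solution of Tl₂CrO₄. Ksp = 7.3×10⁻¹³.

Tl₂CrO₄(s) ⇌ 2 Tl⁺(aq) + CrO₄²⁻(aq)
Let s be the molar solubility. Then [Tl⁺] = 2s and [CrO₄²⁻] = s.
Ksp = [Tl⁺]^2[CrO₄²⁻] = (2s)^2 · s = 4s^3 = 7.3×10⁻¹³
s = 5.7×10⁻⁵ mol L⁻¹
[Tl⁺] = 2s = 1.1×10⁻⁴ mol L⁻¹

1.1×10⁻⁴ M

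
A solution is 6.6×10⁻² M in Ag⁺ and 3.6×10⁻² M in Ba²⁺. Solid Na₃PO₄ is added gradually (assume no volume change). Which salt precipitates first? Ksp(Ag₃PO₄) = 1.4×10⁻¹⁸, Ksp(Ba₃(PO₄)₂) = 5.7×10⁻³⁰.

Ag₃PO₄

The threshold for precipitation is Q = Ksp.
For Ag₃PO₄: [PO₄³⁻] = (Ksp/[Ag⁺]^3) = 4.9×10⁻¹⁵ M
For Ba₃(PO₄)₂: [PO₄³⁻] = (Ksp/[Ba²⁺]^3)^(1/2) = 3.5×10⁻¹³ M
Ag₃PO₄ requires the lower [PO₄³⁻], so it precipitates first.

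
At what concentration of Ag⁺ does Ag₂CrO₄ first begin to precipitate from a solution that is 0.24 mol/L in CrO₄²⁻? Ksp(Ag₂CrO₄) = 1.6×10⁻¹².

2.6×10⁻⁶ M

Precipitation begins when Q = Ksp.
Ag₂CrO₄(s) ⇌ 2 Ag⁺(aq) + CrO₄²⁻(aq)
Ksp = [Ag⁺]^2[CrO₄²⁻] = [Ag⁺]^2(0.24)
[Ag⁺]^2 = 1.6×10⁻¹² / (0.24) = 6.7×10⁻¹²
[Ag⁺] = 2.6×10⁻⁶ mol/L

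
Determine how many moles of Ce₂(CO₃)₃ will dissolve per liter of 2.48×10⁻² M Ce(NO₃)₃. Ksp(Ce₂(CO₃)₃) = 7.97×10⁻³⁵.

1.69×10⁻¹¹ M

Ce₂(CO₃)₃(s) ⇌ 2 Ce³⁺(aq) + 3 CO₃²⁻(aq)
The solution already contains Ce³⁺ at 2.48×10⁻² M. Let s be the molar solubility of Ce₂(CO₃)₃.
[Ce³⁺] ≈ 2.48×10⁻² M (common ion dominates); [CO₃²⁻] = 3s.
Ksp = [Ce³⁺]^2[CO₃²⁻]^3 = (2.48×10⁻²)^2(3s)^3
(3s)^3 = 7.97×10⁻³⁵ / (2.48×10⁻²)^2 = 1.30×10⁻³¹
s = 1.69×10⁻¹¹ M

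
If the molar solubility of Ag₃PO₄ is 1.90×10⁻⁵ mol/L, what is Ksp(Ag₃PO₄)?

Ksp = 3.52×10⁻¹⁸

Ag₃PO₄(s) ⇌ 3 Ag⁺(aq) + PO₄³⁻(aq)
With molar solubility s: [Ag⁺] = 3s, [PO₄³⁻] = s.
Ksp = [Ag⁺]^3[PO₄³⁻] = (3s)^3 · s = 27s^4
Ksp = 27 × (1.90×10⁻⁵)^4 = 3.52×10⁻¹⁸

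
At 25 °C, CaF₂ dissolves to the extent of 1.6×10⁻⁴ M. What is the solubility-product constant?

Ksp = 1.6×10⁻¹¹

CaF₂(s) ⇌ Ca²⁺(aq) + 2 F⁻(aq)
Call the molar solubility s, so that [Ca²⁺] = s and [F⁻] = 2s.
Ksp = [Ca²⁺][F⁻]^2 = s · (2s)^2 = 4s^3
Ksp = 4 × (1.6×10⁻⁴)^3 = 1.6×10⁻¹¹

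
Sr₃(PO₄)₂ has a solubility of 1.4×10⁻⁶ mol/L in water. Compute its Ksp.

Ksp = 5.8×10⁻²⁸

Sr₃(PO₄)₂(s) ⇌ 3 Sr²⁺(aq) + 2 PO₄³⁻(aq)
For each mole of Sr₃(PO₄)₂ that dissolves per liter, [Sr²⁺] = 3s and [PO₄³⁻] = 2s; let s denote this solubility.
Ksp = [Sr²⁺]^3[PO₄³⁻]^2 = (3s)^3 · (2s)^2 = 108s^5
Ksp = 108 × (1.4×10⁻⁶)^5 = 5.8×10⁻²⁸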